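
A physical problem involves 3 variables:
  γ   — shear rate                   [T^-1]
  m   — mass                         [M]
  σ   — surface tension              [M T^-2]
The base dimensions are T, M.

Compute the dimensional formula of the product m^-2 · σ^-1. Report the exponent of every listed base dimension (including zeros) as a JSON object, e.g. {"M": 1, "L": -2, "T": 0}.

Dimensional matrix (T×M by γ×m×σ):
  T: [-1  0 -2]
  M: [ 0  1  1]
  [T]: (-2)·0+(-1)·-2 = 2
  [M]: (-2)·1+(-1)·1 = -3
⇒ T^2 M^-3

{"T": 2, "M": -3}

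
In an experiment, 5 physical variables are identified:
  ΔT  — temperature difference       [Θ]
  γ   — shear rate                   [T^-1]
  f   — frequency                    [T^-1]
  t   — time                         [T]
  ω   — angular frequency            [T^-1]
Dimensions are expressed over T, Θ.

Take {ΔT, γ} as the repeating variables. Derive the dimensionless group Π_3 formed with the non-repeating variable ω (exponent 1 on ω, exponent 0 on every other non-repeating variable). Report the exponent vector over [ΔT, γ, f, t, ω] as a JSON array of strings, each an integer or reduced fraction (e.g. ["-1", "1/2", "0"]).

["0", "-1", "0", "0", "1"]

Exponent matrix [T,Θ] × [ΔT,γ,f,t,ω]:
  T: [ 0 -1 -1  1 -1]
  Θ: [ 1  0  0  0  0]
RREF → pivots at {ΔT,γ} ⇒ r = 2
Pivot set = {ΔT,γ}, free = {f,t,ω}
RREF:
  r0: [   1    0    0    0    0]
  r1: [   0    1    1   -1    1]
Fix exponent of ω at 1, f at 0, t at 0; solve each RREF row for its pivot's exponent:
  r0: exp(ΔT) + (0)·1 = 0 ⇒ exp(ΔT) = 0
  r1: exp(γ) + (1)·1 = 0 ⇒ exp(γ) = -1
Π_3 = γ^-1 · ω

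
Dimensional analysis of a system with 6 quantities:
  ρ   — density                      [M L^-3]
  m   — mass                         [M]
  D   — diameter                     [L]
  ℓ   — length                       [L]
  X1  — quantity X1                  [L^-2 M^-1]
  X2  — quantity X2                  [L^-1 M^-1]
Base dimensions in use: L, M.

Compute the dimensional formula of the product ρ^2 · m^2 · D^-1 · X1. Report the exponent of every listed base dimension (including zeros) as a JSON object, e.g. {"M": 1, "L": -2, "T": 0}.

Write exponents as rows L,M / cols ρ,m,D,ℓ,X1,X2:
  L: [-3  0  1  1 -2 -1]
  M: [ 1  1  0  0 -1 -1]
  [L]: (2)·-3+(2)·0+(-1)·1+(1)·-2 = -9
  [M]: (2)·1+(2)·1+(-1)·0+(1)·-1 = 3
⇒ L^-9 M^3

{"L": -9, "M": 3}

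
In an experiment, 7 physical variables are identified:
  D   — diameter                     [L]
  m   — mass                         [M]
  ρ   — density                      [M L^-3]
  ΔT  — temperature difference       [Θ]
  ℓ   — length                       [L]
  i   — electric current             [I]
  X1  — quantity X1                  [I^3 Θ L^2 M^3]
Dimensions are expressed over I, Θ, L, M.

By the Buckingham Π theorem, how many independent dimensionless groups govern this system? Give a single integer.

Dimensional matrix (I×Θ×L×M by D×m×ρ×ΔT×ℓ×i×X1):
  I: [ 0  0  0  0  0  1  3]
  Θ: [ 0  0  0  1  0  0  1]
  L: [ 1  0 -3  0  1  0  2]
  M: [ 0  1  1  0  0  0  3]
Row reduction gives pivot columns D,m,ΔT,i; rank = 4
n=7, r=4 ⇒ 3 dimensionless groups

3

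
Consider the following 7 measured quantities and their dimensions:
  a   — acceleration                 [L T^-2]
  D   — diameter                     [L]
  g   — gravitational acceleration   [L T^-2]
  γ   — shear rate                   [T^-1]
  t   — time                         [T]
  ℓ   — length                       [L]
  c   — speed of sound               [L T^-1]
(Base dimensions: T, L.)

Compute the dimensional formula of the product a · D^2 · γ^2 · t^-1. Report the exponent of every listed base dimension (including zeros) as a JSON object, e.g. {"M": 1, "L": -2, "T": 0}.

{"T": -5, "L": 3}

Write exponents as rows T,L / cols a,D,g,γ,t,ℓ,c:
  T: [-2  0 -2 -1  1  0 -1]
  L: [ 1  1  1  0  0  1  1]
  [T]: (1)·-2+(2)·0+(2)·-1+(-1)·1 = -5
  [L]: (1)·1+(2)·1+(2)·0+(-1)·0 = 3
⇒ T^-5 L^3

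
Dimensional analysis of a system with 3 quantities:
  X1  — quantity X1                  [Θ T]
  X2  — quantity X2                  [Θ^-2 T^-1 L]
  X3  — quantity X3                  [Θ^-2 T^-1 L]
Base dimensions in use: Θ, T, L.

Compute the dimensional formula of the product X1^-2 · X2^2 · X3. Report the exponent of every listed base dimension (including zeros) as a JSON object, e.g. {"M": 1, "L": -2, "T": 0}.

Write exponents as rows Θ,T,L / cols X1,X2,X3:
  Θ: [ 1 -2 -2]
  T: [ 1 -1 -1]
  L: [ 0  1  1]
  [Θ]: (-2)·1+(2)·-2+(1)·-2 = -8
  [T]: (-2)·1+(2)·-1+(1)·-1 = -5
  [L]: (-2)·0+(2)·1+(1)·1 = 3
⇒ Θ^-8 T^-5 L^3

{"Θ": -8, "T": -5, "L": 3}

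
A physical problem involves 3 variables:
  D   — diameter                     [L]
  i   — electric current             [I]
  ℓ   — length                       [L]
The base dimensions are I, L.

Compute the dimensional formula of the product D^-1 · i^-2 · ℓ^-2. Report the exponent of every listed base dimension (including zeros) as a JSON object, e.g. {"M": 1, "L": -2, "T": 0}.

Write exponents as rows I,L / cols D,i,ℓ:
  I: [ 0  1  0]
  L: [ 1  0  1]
  [I]: (-1)·0+(-2)·1+(-2)·0 = -2
  [L]: (-1)·1+(-2)·0+(-2)·1 = -3
⇒ I^-2 L^-3

{"I": -2, "L": -3}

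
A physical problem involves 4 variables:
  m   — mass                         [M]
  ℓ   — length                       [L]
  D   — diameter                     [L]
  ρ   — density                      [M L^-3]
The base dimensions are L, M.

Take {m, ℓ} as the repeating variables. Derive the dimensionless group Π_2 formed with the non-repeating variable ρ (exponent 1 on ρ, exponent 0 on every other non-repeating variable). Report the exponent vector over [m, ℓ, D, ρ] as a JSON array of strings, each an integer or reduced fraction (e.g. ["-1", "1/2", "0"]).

Exponent matrix [L,M] × [m,ℓ,D,ρ]:
  L: [ 0  1  1 -3]
  M: [ 1  0  0  1]
Echelon form has 2 nonzero rows (pivots: m,ℓ)
Pivot set = {m,ℓ}, free = {D,ρ}
RREF:
  r0: [   1    0    0    1]
  r1: [   0    1    1   -3]
Fix exponent of ρ at 1, D at 0; solve each RREF row for its pivot's exponent:
  r0: exp(m) + (1)·1 = 0 ⇒ exp(m) = -1
  r1: exp(ℓ) + (-3)·1 = 0 ⇒ exp(ℓ) = 3
Π_2 = m^-1 · ℓ^3 · ρ

["-1", "3", "0", "1"]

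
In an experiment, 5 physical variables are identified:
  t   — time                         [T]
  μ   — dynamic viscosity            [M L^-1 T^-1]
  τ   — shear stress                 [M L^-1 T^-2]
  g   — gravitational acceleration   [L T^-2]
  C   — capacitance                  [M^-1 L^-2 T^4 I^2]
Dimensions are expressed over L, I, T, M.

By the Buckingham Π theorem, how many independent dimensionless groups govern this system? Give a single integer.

Dimensional matrix (L×I×T×M by t×μ×τ×g×C):
  L: [ 0 -1 -1  1 -2]
  I: [ 0  0  0  0  2]
  T: [ 1 -1 -2 -2  4]
  M: [ 0  1  1  0 -1]
RREF → pivots at {t,μ,g,C} ⇒ r = 4
Π count = n − r = 5 − 4 = 1

1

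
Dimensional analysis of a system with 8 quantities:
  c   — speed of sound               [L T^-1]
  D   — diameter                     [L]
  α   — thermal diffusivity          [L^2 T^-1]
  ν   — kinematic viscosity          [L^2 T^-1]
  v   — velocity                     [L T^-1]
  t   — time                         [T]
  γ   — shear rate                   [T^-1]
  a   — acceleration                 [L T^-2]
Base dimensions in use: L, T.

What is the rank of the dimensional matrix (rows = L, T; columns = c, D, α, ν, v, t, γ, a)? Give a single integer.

Write exponents as rows L,T / cols c,D,α,ν,v,t,γ,a:
  L: [ 1  1  2  2  1  0  0  1]
  T: [-1  0 -1 -1 -1  1 -1 -2]
Echelon form has 2 nonzero rows (pivots: c,D)

2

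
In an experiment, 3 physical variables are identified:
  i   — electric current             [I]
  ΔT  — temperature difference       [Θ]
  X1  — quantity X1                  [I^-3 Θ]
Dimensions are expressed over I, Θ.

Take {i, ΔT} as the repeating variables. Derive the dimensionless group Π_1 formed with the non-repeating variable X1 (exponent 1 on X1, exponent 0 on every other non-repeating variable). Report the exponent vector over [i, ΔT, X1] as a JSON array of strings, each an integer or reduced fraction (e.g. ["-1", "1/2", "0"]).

Dimensional matrix (I×Θ by i×ΔT×X1):
  I: [ 1  0 -3]
  Θ: [ 0  1  1]
Row reduction gives pivot columns i,ΔT; rank = 2
Repeat: i,ΔT; free: X1
RREF:
  r0: [   1    0   -3]
  r1: [   0    1    1]
Fix exponent of X1 at 1; solve each RREF row for its pivot's exponent:
  r0: exp(i) + (-3)·1 = 0 ⇒ exp(i) = 3
  r1: exp(ΔT) + (1)·1 = 0 ⇒ exp(ΔT) = -1
Π_1 = i^3 · ΔT^-1 · X1

["3", "-1", "1"]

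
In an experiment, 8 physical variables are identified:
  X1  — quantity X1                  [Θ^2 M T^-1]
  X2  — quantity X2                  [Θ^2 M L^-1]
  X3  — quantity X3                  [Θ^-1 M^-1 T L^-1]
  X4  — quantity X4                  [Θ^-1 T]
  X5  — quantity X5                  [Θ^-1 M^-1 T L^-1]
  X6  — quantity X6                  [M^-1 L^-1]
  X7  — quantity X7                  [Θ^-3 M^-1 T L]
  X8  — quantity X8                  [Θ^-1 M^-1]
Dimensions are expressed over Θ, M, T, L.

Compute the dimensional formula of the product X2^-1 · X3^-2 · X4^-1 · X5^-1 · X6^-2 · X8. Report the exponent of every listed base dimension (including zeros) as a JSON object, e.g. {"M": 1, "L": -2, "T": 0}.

{"Θ": 1, "M": 3, "T": -4, "L": 6}

Exponent matrix [Θ,M,T,L] × [X1,X2,X3,X4,X5,X6,X7,X8]:
  Θ: [ 2  2 -1 -1 -1  0 -3 -1]
  M: [ 1  1 -1  0 -1 -1 -1 -1]
  T: [-1  0  1  1  1  0  1  0]
  L: [ 0 -1 -1  0 -1 -1  1  0]
  [Θ]: (-1)·2+(-2)·-1+(-1)·-1+(-1)·-1+(-2)·0+(1)·-1 = 1
  [M]: (-1)·1+(-2)·-1+(-1)·0+(-1)·-1+(-2)·-1+(1)·-1 = 3
  [T]: (-1)·0+(-2)·1+(-1)·1+(-1)·1+(-2)·0+(1)·0 = -4
  [L]: (-1)·-1+(-2)·-1+(-1)·0+(-1)·-1+(-2)·-1+(1)·0 = 6
⇒ Θ M^3 T^-4 L^6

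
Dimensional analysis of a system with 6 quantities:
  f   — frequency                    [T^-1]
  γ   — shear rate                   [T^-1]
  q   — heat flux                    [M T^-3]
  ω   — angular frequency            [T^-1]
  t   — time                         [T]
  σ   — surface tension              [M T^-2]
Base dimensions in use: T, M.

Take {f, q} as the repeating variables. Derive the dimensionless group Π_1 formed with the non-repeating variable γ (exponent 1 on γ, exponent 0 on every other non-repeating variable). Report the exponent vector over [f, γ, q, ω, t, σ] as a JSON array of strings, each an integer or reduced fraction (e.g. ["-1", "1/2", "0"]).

Dimensional matrix (T×M by f×γ×q×ω×t×σ):
  T: [-1 -1 -3 -1  1 -2]
  M: [ 0  0  1  0  0  1]
Echelon form has 2 nonzero rows (pivots: f,q)
Repeat: f,q; free: γ,ω,t,σ
RREF:
  r0: [   1    1    0    1   -1   -1]
  r1: [   0    0    1    0    0    1]
Fix exponent of γ at 1, ω at 0, t at 0, σ at 0; solve each RREF row for its pivot's exponent:
  r0: exp(f) + (1)·1 = 0 ⇒ exp(f) = -1
  r1: exp(q) + (0)·1 = 0 ⇒ exp(q) = 0
Π_1 = f^-1 · γ

["-1", "1", "0", "0", "0", "0"]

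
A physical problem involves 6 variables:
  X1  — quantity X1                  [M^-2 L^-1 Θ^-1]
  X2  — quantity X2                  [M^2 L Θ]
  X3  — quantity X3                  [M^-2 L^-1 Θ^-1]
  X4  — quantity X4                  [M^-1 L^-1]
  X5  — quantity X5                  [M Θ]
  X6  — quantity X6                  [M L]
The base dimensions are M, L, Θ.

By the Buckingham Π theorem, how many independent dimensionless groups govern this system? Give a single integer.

Dimensional matrix (M×L×Θ by X1×X2×X3×X4×X5×X6):
  M: [-2  2 -2 -1  1  1]
  L: [-1  1 -1 -1  0  1]
  Θ: [-1  1 -1  0  1  0]
RREF → pivots at {X1,X4} ⇒ r = 2
Π count = n − r = 6 − 2 = 4

4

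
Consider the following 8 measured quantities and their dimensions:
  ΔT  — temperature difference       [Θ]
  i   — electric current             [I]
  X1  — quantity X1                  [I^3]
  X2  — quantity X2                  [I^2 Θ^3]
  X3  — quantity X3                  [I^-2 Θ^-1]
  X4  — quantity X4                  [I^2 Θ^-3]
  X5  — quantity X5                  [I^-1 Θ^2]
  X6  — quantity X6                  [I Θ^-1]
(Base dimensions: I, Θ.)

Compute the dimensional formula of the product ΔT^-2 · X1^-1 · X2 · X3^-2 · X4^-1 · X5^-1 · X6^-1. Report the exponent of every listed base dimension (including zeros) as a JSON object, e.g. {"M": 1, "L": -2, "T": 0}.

Exponent matrix [I,Θ] × [ΔT,i,X1,X2,X3,X4,X5,X6]:
  I: [ 0  1  3  2 -2  2 -1  1]
  Θ: [ 1  0  0  3 -1 -3  2 -1]
  [I]: (-2)·0+(-1)·3+(1)·2+(-2)·-2+(-1)·2+(-1)·-1+(-1)·1 = 1
  [Θ]: (-2)·1+(-1)·0+(1)·3+(-2)·-1+(-1)·-3+(-1)·2+(-1)·-1 = 5
⇒ I Θ^5

{"I": 1, "Θ": 5}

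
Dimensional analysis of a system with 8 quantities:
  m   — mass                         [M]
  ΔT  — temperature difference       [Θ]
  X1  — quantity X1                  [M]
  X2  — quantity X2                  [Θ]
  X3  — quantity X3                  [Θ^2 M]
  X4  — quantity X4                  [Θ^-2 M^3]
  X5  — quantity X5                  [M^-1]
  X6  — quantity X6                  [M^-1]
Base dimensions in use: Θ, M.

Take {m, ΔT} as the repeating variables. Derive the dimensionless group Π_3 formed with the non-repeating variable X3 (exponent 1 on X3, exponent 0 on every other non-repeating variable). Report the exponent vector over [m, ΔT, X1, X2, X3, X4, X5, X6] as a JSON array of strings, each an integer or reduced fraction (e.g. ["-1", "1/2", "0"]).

Dimensional matrix (Θ×M by m×ΔT×X1×X2×X3×X4×X5×X6):
  Θ: [ 0  1  0  1  2 -2  0  0]
  M: [ 1  0  1  0  1  3 -1 -1]
RREF → pivots at {m,ΔT} ⇒ r = 2
Repeat: m,ΔT; free: X1,X2,X3,X4,X5,X6
RREF:
  r0: [   1    0    1    0    1    3   -1   -1]
  r1: [   0    1    0    1    2   -2    0    0]
Fix exponent of X3 at 1, X1 at 0, X2 at 0, X4 at 0, X5 at 0, X6 at 0; solve each RREF row for its pivot's exponent:
  r0: exp(m) + (1)·1 = 0 ⇒ exp(m) = -1
  r1: exp(ΔT) + (2)·1 = 0 ⇒ exp(ΔT) = -2
Π_3 = m^-1 · ΔT^-2 · X3

["-1", "-2", "0", "0", "1", "0", "0", "0"]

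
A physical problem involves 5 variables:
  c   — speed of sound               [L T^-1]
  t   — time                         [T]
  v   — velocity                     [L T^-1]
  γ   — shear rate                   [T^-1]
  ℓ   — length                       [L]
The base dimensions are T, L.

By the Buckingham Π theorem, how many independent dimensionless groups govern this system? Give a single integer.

3

Dimensional matrix (T×L by c×t×v×γ×ℓ):
  T: [-1  1 -1 -1  0]
  L: [ 1  0  1  0  1]
Echelon form has 2 nonzero rows (pivots: c,t)
n=5, r=2 ⇒ 3 dimensionless groups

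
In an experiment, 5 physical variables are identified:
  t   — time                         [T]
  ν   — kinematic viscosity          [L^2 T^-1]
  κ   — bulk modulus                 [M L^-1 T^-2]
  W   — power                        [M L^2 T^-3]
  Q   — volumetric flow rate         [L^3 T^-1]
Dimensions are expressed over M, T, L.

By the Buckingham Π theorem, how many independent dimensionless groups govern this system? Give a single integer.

Write exponents as rows M,T,L / cols t,ν,κ,W,Q:
  M: [ 0  0  1  1  0]
  T: [ 1 -1 -2 -3 -1]
  L: [ 0  2 -1  2  3]
Echelon form has 3 nonzero rows (pivots: t,ν,κ)
5 vars − rank 3 = 2 Π groups

2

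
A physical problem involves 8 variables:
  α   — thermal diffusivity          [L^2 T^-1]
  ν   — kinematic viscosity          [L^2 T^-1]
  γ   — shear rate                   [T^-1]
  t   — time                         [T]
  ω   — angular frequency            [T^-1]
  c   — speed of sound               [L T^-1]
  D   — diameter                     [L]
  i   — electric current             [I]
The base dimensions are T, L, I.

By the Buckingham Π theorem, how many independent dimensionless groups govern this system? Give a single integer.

5

Dimensional matrix (T×L×I by α×ν×γ×t×ω×c×D×i):
  T: [-1 -1 -1  1 -1 -1  0  0]
  L: [ 2  2  0  0  0  1  1  0]
  I: [ 0  0  0  0  0  0  0  1]
Echelon form has 3 nonzero rows (pivots: α,γ,i)
n=8, r=3 ⇒ 5 dimensionless groups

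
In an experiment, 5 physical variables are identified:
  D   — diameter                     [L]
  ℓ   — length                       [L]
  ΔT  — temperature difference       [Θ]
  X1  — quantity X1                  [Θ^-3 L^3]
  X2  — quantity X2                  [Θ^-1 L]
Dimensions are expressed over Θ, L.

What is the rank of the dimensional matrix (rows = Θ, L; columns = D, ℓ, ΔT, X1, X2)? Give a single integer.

2

Exponent matrix [Θ,L] × [D,ℓ,ΔT,X1,X2]:
  Θ: [ 0  0  1 -3 -1]
  L: [ 1  1  0  3  1]
Echelon form has 2 nonzero rows (pivots: D,ΔT)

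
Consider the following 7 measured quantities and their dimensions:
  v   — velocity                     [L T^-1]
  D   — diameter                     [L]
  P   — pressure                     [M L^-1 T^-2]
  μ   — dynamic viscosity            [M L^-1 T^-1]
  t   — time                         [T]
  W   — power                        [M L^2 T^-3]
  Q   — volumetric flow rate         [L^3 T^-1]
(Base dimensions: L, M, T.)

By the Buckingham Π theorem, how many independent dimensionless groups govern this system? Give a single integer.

4

Dimensional matrix (L×M×T by v×D×P×μ×t×W×Q):
  L: [ 1  1 -1 -1  0  2  3]
  M: [ 0  0  1  1  0  1  0]
  T: [-1  0 -2 -1  1 -3 -1]
Row reduction gives pivot columns v,D,P; rank = 3
n=7, r=3 ⇒ 4 dimensionless groups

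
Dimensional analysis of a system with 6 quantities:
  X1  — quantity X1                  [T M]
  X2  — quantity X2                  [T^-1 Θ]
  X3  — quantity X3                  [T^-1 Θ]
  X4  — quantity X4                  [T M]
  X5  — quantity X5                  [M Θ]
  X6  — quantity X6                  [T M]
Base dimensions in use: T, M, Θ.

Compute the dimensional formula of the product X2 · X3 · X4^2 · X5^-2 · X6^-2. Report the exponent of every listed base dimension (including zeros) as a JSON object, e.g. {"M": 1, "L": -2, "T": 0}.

{"T": -2, "M": -2, "Θ": 0}

Exponent matrix [T,M,Θ] × [X1,X2,X3,X4,X5,X6]:
  T: [ 1 -1 -1  1  0  1]
  M: [ 1  0  0  1  1  1]
  Θ: [ 0  1  1  0  1  0]
  [T]: (1)·-1+(1)·-1+(2)·1+(-2)·0+(-2)·1 = -2
  [M]: (1)·0+(1)·0+(2)·1+(-2)·1+(-2)·1 = -2
  [Θ]: (1)·1+(1)·1+(2)·0+(-2)·1+(-2)·0 = 0
⇒ T^-2 M^-2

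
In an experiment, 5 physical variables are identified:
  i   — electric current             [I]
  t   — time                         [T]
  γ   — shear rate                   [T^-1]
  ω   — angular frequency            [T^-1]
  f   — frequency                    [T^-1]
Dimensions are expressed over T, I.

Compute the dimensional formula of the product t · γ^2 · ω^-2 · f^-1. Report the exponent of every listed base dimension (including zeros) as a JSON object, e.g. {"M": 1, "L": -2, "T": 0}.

{"T": 2, "I": 0}

Exponent matrix [T,I] × [i,t,γ,ω,f]:
  T: [ 0  1 -1 -1 -1]
  I: [ 1  0  0  0  0]
  [T]: (1)·1+(2)·-1+(-2)·-1+(-1)·-1 = 2
  [I]: (1)·0+(2)·0+(-2)·0+(-1)·0 = 0
⇒ T^2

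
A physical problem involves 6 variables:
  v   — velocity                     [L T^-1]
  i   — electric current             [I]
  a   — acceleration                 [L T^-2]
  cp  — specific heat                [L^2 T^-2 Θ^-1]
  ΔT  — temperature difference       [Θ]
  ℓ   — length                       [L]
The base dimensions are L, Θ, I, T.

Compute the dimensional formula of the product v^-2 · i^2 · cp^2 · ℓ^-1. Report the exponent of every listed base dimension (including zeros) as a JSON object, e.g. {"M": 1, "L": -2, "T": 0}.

Exponent matrix [L,Θ,I,T] × [v,i,a,cp,ΔT,ℓ]:
  L: [ 1  0  1  2  0  1]
  Θ: [ 0  0  0 -1  1  0]
  I: [ 0  1  0  0  0  0]
  T: [-1  0 -2 -2  0  0]
  [L]: (-2)·1+(2)·0+(2)·2+(-1)·1 = 1
  [Θ]: (-2)·0+(2)·0+(2)·-1+(-1)·0 = -2
  [I]: (-2)·0+(2)·1+(2)·0+(-1)·0 = 2
  [T]: (-2)·-1+(2)·0+(2)·-2+(-1)·0 = -2
⇒ L Θ^-2 I^2 T^-2

{"L": 1, "Θ": -2, "I": 2, "T": -2}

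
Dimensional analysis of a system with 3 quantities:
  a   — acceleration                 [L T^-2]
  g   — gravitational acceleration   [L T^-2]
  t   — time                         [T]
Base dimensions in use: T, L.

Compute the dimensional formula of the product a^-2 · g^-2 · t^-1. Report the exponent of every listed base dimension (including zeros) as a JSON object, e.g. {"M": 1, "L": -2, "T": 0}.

Dimensional matrix (T×L by a×g×t):
  T: [-2 -2  1]
  L: [ 1  1  0]
  [T]: (-2)·-2+(-2)·-2+(-1)·1 = 7
  [L]: (-2)·1+(-2)·1+(-1)·0 = -4
⇒ T^7 L^-4

{"T": 7, "L": -4}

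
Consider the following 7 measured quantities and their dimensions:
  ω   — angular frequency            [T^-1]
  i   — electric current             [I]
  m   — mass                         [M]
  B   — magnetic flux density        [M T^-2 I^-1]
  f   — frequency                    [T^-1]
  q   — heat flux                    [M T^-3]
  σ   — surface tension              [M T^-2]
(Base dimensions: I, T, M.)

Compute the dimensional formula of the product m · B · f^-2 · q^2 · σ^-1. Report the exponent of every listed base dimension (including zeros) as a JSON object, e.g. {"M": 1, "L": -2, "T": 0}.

{"I": -1, "T": -4, "M": 3}

Write exponents as rows I,T,M / cols ω,i,m,B,f,q,σ:
  I: [ 0  1  0 -1  0  0  0]
  T: [-1  0  0 -2 -1 -3 -2]
  M: [ 0  0  1  1  0  1  1]
  [I]: (1)·0+(1)·-1+(-2)·0+(2)·0+(-1)·0 = -1
  [T]: (1)·0+(1)·-2+(-2)·-1+(2)·-3+(-1)·-2 = -4
  [M]: (1)·1+(1)·1+(-2)·0+(2)·1+(-1)·1 = 3
⇒ I^-1 T^-4 M^3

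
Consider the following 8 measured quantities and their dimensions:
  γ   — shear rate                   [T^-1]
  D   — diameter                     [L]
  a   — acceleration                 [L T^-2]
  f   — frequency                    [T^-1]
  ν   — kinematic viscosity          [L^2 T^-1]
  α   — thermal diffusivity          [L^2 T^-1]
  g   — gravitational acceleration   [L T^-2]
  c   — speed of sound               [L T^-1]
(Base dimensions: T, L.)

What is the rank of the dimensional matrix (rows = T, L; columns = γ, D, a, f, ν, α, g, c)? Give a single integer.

Dimensional matrix (T×L by γ×D×a×f×ν×α×g×c):
  T: [-1  0 -2 -1 -1 -1 -2 -1]
  L: [ 0  1  1  0  2  2  1  1]
Row reduction gives pivot columns γ,D; rank = 2

2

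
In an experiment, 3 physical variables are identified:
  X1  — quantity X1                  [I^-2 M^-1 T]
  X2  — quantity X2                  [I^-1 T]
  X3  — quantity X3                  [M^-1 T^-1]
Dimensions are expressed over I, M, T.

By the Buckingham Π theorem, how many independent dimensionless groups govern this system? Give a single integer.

1

Write exponents as rows I,M,T / cols X1,X2,X3:
  I: [-2 -1  0]
  M: [-1  0 -1]
  T: [ 1  1 -1]
RREF → pivots at {X1,X2} ⇒ r = 2
3 vars − rank 2 = 1 Π group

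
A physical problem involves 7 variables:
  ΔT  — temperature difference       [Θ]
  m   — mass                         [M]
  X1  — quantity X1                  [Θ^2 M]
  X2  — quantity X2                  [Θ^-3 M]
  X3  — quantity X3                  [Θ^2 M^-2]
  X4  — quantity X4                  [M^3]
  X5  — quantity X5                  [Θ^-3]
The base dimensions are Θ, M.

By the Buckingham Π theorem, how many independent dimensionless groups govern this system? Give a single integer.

Exponent matrix [Θ,M] × [ΔT,m,X1,X2,X3,X4,X5]:
  Θ: [ 1  0  2 -3  2  0 -3]
  M: [ 0  1  1  1 -2  3  0]
Echelon form has 2 nonzero rows (pivots: ΔT,m)
Π count = n − r = 7 − 2 = 5

5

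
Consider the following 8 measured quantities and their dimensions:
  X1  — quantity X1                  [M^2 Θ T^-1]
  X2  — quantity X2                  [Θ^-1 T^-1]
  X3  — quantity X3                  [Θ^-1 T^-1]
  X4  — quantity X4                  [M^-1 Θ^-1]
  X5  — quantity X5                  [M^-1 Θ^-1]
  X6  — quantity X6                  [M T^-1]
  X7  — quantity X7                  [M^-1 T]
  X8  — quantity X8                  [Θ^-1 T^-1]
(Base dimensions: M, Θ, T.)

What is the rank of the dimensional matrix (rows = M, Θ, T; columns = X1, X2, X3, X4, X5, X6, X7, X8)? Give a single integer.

Exponent matrix [M,Θ,T] × [X1,X2,X3,X4,X5,X6,X7,X8]:
  M: [ 2  0  0 -1 -1  1 -1  0]
  Θ: [ 1 -1 -1 -1 -1  0  0 -1]
  T: [-1 -1 -1  0  0 -1  1 -1]
Echelon form has 2 nonzero rows (pivots: X1,X2)

2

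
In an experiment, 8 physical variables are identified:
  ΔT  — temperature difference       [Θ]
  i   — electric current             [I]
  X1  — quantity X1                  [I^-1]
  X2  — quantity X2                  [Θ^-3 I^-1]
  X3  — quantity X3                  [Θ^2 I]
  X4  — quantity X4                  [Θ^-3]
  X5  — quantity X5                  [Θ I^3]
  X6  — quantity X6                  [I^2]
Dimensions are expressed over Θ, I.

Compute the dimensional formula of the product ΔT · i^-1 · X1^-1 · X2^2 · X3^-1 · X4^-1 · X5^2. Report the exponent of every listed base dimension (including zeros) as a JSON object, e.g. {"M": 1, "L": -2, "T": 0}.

Dimensional matrix (Θ×I by ΔT×i×X1×X2×X3×X4×X5×X6):
  Θ: [ 1  0  0 -3  2 -3  1  0]
  I: [ 0  1 -1 -1  1  0  3  2]
  [Θ]: (1)·1+(-1)·0+(-1)·0+(2)·-3+(-1)·2+(-1)·-3+(2)·1 = -2
  [I]: (1)·0+(-1)·1+(-1)·-1+(2)·-1+(-1)·1+(-1)·0+(2)·3 = 3
⇒ Θ^-2 I^3

{"Θ": -2, "I": 3}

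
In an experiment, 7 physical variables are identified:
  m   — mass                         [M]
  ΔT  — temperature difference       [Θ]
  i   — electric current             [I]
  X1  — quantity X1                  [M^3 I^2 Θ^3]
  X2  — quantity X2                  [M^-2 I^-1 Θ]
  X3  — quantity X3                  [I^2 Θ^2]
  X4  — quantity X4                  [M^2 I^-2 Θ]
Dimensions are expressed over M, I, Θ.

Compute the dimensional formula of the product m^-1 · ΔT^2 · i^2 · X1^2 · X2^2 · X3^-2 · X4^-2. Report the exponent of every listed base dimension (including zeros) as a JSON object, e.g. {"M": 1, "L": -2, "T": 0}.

{"M": -3, "I": 4, "Θ": 4}

Exponent matrix [M,I,Θ] × [m,ΔT,i,X1,X2,X3,X4]:
  M: [ 1  0  0  3 -2  0  2]
  I: [ 0  0  1  2 -1  2 -2]
  Θ: [ 0  1  0  3  1  2  1]
  [M]: (-1)·1+(2)·0+(2)·0+(2)·3+(2)·-2+(-2)·0+(-2)·2 = -3
  [I]: (-1)·0+(2)·0+(2)·1+(2)·2+(2)·-1+(-2)·2+(-2)·-2 = 4
  [Θ]: (-1)·0+(2)·1+(2)·0+(2)·3+(2)·1+(-2)·2+(-2)·1 = 4
⇒ M^-3 I^4 Θ^4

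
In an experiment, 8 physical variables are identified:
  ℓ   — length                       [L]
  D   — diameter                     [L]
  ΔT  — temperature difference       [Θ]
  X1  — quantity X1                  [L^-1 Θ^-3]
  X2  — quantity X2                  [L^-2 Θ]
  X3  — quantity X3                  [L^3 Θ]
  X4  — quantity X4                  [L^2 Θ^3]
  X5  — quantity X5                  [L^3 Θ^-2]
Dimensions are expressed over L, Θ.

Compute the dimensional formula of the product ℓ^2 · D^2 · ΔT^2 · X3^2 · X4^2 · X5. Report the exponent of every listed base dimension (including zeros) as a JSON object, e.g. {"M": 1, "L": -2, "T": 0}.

{"L": 17, "Θ": 8}

Dimensional matrix (L×Θ by ℓ×D×ΔT×X1×X2×X3×X4×X5):
  L: [ 1  1  0 -1 -2  3  2  3]
  Θ: [ 0  0  1 -3  1  1  3 -2]
  [L]: (2)·1+(2)·1+(2)·0+(2)·3+(2)·2+(1)·3 = 17
  [Θ]: (2)·0+(2)·0+(2)·1+(2)·1+(2)·3+(1)·-2 = 8
⇒ L^17 Θ^8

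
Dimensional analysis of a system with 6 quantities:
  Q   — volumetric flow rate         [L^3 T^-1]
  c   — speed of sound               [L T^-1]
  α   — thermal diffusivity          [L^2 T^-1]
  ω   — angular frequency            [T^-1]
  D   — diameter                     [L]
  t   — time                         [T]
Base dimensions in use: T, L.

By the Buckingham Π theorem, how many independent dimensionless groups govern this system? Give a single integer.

4

Write exponents as rows T,L / cols Q,c,α,ω,D,t:
  T: [-1 -1 -1 -1  0  1]
  L: [ 3  1  2  0  1  0]
RREF → pivots at {Q,c} ⇒ r = 2
Π count = n − r = 6 − 2 = 4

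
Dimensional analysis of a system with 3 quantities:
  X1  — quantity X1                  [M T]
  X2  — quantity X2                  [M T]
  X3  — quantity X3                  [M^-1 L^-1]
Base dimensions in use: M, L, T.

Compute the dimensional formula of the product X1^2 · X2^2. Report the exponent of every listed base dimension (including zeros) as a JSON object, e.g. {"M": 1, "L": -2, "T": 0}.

Exponent matrix [M,L,T] × [X1,X2,X3]:
  M: [ 1  1 -1]
  L: [ 0  0 -1]
  T: [ 1  1  0]
  [M]: (2)·1+(2)·1 = 4
  [L]: (2)·0+(2)·0 = 0
  [T]: (2)·1+(2)·1 = 4
⇒ M^4 T^4

{"M": 4, "L": 0, "T": 4}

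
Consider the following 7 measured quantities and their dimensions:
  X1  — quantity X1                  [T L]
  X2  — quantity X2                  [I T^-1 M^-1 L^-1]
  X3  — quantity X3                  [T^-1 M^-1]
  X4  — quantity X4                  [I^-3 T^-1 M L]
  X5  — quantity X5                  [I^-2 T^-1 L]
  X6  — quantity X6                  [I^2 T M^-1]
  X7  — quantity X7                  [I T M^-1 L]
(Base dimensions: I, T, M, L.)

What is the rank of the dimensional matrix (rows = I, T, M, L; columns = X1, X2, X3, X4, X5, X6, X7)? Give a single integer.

Exponent matrix [I,T,M,L] × [X1,X2,X3,X4,X5,X6,X7]:
  I: [ 0  1  0 -3 -2  2  1]
  T: [ 1 -1 -1 -1 -1  1  1]
  M: [ 0 -1 -1  1  0 -1 -1]
  L: [ 1 -1  0  1  1  0  1]
Echelon form has 3 nonzero rows (pivots: X1,X2,X3)

3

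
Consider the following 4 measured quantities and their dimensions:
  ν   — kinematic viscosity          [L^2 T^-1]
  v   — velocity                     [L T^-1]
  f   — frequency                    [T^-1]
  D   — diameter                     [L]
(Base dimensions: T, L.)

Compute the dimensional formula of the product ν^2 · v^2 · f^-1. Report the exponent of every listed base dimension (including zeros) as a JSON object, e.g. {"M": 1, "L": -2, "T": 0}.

Dimensional matrix (T×L by ν×v×f×D):
  T: [-1 -1 -1  0]
  L: [ 2  1  0  1]
  [T]: (2)·-1+(2)·-1+(-1)·-1 = -3
  [L]: (2)·2+(2)·1+(-1)·0 = 6
⇒ T^-3 L^6

{"T": -3, "L": 6}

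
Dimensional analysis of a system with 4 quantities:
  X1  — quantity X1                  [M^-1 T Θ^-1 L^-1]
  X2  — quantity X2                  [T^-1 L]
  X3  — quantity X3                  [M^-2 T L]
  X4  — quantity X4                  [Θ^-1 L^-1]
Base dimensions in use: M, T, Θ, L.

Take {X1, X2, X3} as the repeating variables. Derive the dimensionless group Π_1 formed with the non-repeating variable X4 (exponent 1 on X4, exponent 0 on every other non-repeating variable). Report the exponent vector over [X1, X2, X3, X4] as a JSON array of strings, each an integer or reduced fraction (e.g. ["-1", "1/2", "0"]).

["-1", "-1/2", "1/2", "1"]

Dimensional matrix (M×T×Θ×L by X1×X2×X3×X4):
  M: [-1  0 -2  0]
  T: [ 1 -1  1  0]
  Θ: [-1  0  0 -1]
  L: [-1  1  1 -1]
RREF → pivots at {X1,X2,X3} ⇒ r = 3
Pivot set = {X1,X2,X3}, free = {X4}
RREF:
  r0: [   1    0    0    1]
  r1: [   0    1    0  1/2]
  r2: [   0    0    1 -1/2]
  r3: [   0    0    0    0]
Fix exponent of X4 at 1; solve each RREF row for its pivot's exponent:
  r0: exp(X1) + (1)·1 = 0 ⇒ exp(X1) = -1
  r1: exp(X2) + (1/2)·1 = 0 ⇒ exp(X2) = -1/2
  r2: exp(X3) + (-1/2)·1 = 0 ⇒ exp(X3) = 1/2
Π_1 = X1^-1 · X2^(-1/2) · X3^(1/2) · X4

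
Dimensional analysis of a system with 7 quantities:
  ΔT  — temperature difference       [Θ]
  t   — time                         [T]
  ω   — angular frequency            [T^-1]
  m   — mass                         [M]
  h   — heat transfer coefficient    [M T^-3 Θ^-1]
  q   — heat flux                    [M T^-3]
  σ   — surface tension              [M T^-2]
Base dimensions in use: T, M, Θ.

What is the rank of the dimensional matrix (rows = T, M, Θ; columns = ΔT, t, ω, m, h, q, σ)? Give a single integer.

3

Dimensional matrix (T×M×Θ by ΔT×t×ω×m×h×q×σ):
  T: [ 0  1 -1  0 -3 -3 -2]
  M: [ 0  0  0  1  1  1  1]
  Θ: [ 1  0  0  0 -1  0  0]
Echelon form has 3 nonzero rows (pivots: ΔT,t,m)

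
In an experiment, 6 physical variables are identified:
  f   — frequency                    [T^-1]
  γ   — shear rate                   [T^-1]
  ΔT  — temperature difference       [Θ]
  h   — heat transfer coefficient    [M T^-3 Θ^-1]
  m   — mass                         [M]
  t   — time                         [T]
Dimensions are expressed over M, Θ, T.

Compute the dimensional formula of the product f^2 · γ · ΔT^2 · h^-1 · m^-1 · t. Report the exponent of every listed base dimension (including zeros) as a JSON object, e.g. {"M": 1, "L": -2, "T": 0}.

{"M": -2, "Θ": 3, "T": 1}

Dimensional matrix (M×Θ×T by f×γ×ΔT×h×m×t):
  M: [ 0  0  0  1  1  0]
  Θ: [ 0  0  1 -1  0  0]
  T: [-1 -1  0 -3  0  1]
  [M]: (2)·0+(1)·0+(2)·0+(-1)·1+(-1)·1+(1)·0 = -2
  [Θ]: (2)·0+(1)·0+(2)·1+(-1)·-1+(-1)·0+(1)·0 = 3
  [T]: (2)·-1+(1)·-1+(2)·0+(-1)·-3+(-1)·0+(1)·1 = 1
⇒ M^-2 Θ^3 T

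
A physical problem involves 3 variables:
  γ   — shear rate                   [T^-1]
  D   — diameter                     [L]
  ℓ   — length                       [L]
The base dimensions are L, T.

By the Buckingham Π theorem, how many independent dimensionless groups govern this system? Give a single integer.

1

Dimensional matrix (L×T by γ×D×ℓ):
  L: [ 0  1  1]
  T: [-1  0  0]
RREF → pivots at {γ,D} ⇒ r = 2
3 vars − rank 2 = 1 Π group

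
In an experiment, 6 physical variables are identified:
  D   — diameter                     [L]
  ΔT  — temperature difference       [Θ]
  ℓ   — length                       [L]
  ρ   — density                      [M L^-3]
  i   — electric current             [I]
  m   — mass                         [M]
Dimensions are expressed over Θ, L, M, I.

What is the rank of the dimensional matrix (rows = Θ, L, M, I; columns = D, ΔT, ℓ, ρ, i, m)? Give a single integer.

Dimensional matrix (Θ×L×M×I by D×ΔT×ℓ×ρ×i×m):
  Θ: [ 0  1  0  0  0  0]
  L: [ 1  0  1 -3  0  0]
  M: [ 0  0  0  1  0  1]
  I: [ 0  0  0  0  1  0]
Row reduction gives pivot columns D,ΔT,ρ,i; rank = 4

4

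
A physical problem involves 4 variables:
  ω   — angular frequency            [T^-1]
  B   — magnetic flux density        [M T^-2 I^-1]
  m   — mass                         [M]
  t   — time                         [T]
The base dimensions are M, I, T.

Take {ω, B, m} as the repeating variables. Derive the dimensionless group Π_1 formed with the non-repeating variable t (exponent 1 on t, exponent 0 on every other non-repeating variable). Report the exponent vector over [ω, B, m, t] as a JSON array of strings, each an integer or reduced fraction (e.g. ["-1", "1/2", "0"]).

["1", "0", "0", "1"]

Write exponents as rows M,I,T / cols ω,B,m,t:
  M: [ 0  1  1  0]
  I: [ 0 -1  0  0]
  T: [-1 -2  0  1]
Row reduction gives pivot columns ω,B,m; rank = 3
Repeat: ω,B,m; free: t
RREF:
  r0: [   1    0    0   -1]
  r1: [   0    1    0    0]
  r2: [   0    0    1    0]
Fix exponent of t at 1; solve each RREF row for its pivot's exponent:
  r0: exp(ω) + (-1)·1 = 0 ⇒ exp(ω) = 1
  r1: exp(B) + (0)·1 = 0 ⇒ exp(B) = 0
  r2: exp(m) + (0)·1 = 0 ⇒ exp(m) = 0
Π_1 = ω · t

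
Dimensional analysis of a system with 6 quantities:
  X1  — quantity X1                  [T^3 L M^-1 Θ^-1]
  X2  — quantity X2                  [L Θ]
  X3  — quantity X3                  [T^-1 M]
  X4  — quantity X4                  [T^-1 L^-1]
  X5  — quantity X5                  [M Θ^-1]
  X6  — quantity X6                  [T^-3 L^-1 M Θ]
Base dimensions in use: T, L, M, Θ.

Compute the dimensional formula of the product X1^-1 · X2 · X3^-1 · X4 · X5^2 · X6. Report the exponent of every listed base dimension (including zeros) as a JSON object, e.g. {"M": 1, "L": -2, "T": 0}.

{"T": -6, "L": -2, "M": 3, "Θ": 1}

Exponent matrix [T,L,M,Θ] × [X1,X2,X3,X4,X5,X6]:
  T: [ 3  0 -1 -1  0 -3]
  L: [ 1  1  0 -1  0 -1]
  M: [-1  0  1  0  1  1]
  Θ: [-1  1  0  0 -1  1]
  [T]: (-1)·3+(1)·0+(-1)·-1+(1)·-1+(2)·0+(1)·-3 = -6
  [L]: (-1)·1+(1)·1+(-1)·0+(1)·-1+(2)·0+(1)·-1 = -2
  [M]: (-1)·-1+(1)·0+(-1)·1+(1)·0+(2)·1+(1)·1 = 3
  [Θ]: (-1)·-1+(1)·1+(-1)·0+(1)·0+(2)·-1+(1)·1 = 1
⇒ T^-6 L^-2 M^3 Θ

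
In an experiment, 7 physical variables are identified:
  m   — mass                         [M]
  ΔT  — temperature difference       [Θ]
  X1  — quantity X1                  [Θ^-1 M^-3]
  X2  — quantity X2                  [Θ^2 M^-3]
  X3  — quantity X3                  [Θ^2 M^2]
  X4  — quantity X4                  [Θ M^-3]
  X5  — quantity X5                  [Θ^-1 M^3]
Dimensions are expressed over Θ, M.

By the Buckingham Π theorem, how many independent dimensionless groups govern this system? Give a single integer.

Write exponents as rows Θ,M / cols m,ΔT,X1,X2,X3,X4,X5:
  Θ: [ 0  1 -1  2  2  1 -1]
  M: [ 1  0 -3 -3  2 -3  3]
Echelon form has 2 nonzero rows (pivots: m,ΔT)
n=7, r=2 ⇒ 5 dimensionless groups

5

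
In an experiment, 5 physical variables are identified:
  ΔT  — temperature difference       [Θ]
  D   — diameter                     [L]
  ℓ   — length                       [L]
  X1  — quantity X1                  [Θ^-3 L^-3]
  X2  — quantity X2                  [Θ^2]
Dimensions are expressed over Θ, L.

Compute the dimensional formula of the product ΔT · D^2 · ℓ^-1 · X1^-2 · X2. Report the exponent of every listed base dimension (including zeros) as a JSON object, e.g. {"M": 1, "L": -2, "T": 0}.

{"Θ": 9, "L": 7}

Dimensional matrix (Θ×L by ΔT×D×ℓ×X1×X2):
  Θ: [ 1  0  0 -3  2]
  L: [ 0  1  1 -3  0]
  [Θ]: (1)·1+(2)·0+(-1)·0+(-2)·-3+(1)·2 = 9
  [L]: (1)·0+(2)·1+(-1)·1+(-2)·-3+(1)·0 = 7
⇒ Θ^9 L^7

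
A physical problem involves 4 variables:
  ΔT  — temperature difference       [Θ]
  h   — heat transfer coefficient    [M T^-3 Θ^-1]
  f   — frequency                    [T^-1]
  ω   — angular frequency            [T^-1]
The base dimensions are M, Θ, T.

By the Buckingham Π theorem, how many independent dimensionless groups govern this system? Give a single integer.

Dimensional matrix (M×Θ×T by ΔT×h×f×ω):
  M: [ 0  1  0  0]
  Θ: [ 1 -1  0  0]
  T: [ 0 -3 -1 -1]
RREF → pivots at {ΔT,h,f} ⇒ r = 3
Π count = n − r = 4 − 3 = 1

1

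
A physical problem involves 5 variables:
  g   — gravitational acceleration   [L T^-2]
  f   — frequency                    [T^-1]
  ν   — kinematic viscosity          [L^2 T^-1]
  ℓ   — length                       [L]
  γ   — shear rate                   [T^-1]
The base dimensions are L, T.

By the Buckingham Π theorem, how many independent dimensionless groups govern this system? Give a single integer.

3

Exponent matrix [L,T] × [g,f,ν,ℓ,γ]:
  L: [ 1  0  2  1  0]
  T: [-2 -1 -1  0 -1]
Row reduction gives pivot columns g,f; rank = 2
n=5, r=2 ⇒ 3 dimensionless groups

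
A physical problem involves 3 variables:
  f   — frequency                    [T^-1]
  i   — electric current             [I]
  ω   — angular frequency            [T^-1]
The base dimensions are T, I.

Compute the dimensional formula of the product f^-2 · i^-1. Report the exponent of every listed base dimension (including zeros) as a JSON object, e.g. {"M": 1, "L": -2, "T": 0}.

Write exponents as rows T,I / cols f,i,ω:
  T: [-1  0 -1]
  I: [ 0  1  0]
  [T]: (-2)·-1+(-1)·0 = 2
  [I]: (-2)·0+(-1)·1 = -1
⇒ T^2 I^-1

{"T": 2, "I": -1}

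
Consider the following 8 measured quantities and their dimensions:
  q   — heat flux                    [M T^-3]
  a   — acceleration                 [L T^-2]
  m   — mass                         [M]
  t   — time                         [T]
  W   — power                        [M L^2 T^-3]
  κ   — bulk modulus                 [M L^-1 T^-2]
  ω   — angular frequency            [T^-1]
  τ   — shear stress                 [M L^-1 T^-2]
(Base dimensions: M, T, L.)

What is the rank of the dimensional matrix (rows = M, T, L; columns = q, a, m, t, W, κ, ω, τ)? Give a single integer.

3

Dimensional matrix (M×T×L by q×a×m×t×W×κ×ω×τ):
  M: [ 1  0  1  0  1  1  0  1]
  T: [-3 -2  0  1 -3 -2 -1 -2]
  L: [ 0  1  0  0  2 -1  0 -1]
Row reduction gives pivot columns q,a,m; rank = 3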